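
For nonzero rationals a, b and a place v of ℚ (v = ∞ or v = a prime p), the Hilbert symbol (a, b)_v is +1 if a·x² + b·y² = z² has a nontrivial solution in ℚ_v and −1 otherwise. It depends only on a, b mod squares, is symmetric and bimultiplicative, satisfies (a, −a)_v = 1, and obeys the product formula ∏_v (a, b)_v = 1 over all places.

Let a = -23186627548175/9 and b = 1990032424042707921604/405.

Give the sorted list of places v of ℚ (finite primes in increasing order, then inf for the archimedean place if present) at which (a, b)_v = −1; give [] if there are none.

Mod squares: a ≡ -310247, b ≡ 8645. Check v ∈ {∞, 2, 3, 5, 7, 13, 19, 23, 41, 47}.
v=23: a=23^1·(≡12), b=23^2·(≡21) mod 23; (12|23)=+1, (21|23)=-1; (−1)^{1·2·11}·(+1)^2·(-1)^1 = -1.
v=3: a=3^-2·(≡1), b=3^-4·(≡2) mod 3; (1|3)=+1, (2|3)=-1; (−1)^{-2·-4·1}·(+1)^-4·(-1)^-2 = +1.
v=41: a=41^1·(≡31), b=41^2·(≡7) mod 41; (31|41)=+1, (7|41)=-1; (−1)^{1·2·20}·(+1)^2·(-1)^1 = -1.
v=47: a=47^1·(≡26), b=47^2·(≡5) mod 47; (26|47)=-1, (5|47)=-1; (−1)^{1·2·23}·(-1)^2·(-1)^1 = -1.
v=∞: -310247 < 0 and 8645 > 0  ⇒  (a,b)_∞ = +1.
v=5: a=5^2·(≡2), b=5^-1·(≡4) mod 5; (2|5)=-1, (4|5)=+1; (−1)^{2·-1·2}·(-1)^-1·(+1)^2 = -1.
v=2: v_2(a)=0, v_2(b)=2; units ≡ 1, 5 (mod 8); ε·ε+αω+βω = 0·0+0·1+2·0 ≡ 0  ⇒  (a,b)_2 = +1.
v=13: a=13^2·(≡2), b=13^3·(≡8) mod 13; (2|13)=-1, (8|13)=-1; (−1)^{2·3·6}·(-1)^3·(-1)^2 = -1.
v=19: a=19^2·(≡11), b=19^3·(≡14) mod 19; (11|19)=+1, (14|19)=-1; (−1)^{2·3·9}·(+1)^3·(-1)^2 = +1.
v=7: a=7^3·(≡3), b=7^5·(≡6) mod 7; (3|7)=-1, (6|7)=-1; (−1)^{3·5·3}·(-1)^5·(-1)^3 = -1.
Ram(-310247, 8645) = {5, 7, 13, 23, 41, 47}; no ℚ_5-point on the conic.

[5, 7, 13, 23, 41, 47]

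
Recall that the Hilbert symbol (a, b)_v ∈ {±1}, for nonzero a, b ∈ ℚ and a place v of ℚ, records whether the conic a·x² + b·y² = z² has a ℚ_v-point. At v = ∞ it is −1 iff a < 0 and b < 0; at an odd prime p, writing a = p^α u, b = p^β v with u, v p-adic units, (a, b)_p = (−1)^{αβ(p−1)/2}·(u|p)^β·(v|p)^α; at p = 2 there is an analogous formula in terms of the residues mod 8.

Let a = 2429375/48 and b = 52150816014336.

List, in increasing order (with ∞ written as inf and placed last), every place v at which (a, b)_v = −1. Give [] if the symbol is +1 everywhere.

[3, 43]

Mod squares: a ≡ 69, b ≡ 989. Check v ∈ {∞, 2, 3, 5, 13, 23, 43}.
v=43: a=43^0·(≡18), b=43^1·(≡1) mod 43; (18|43)=-1, (1|43)=+1; (−1)^{0·1·21}·(-1)^1·(+1)^0 = -1.
v=23: a=23^1·(≡16), b=23^3·(≡11) mod 23; (16|23)=+1, (11|23)=-1; (−1)^{1·3·11}·(+1)^3·(-1)^1 = +1.
v=2: v_2(a)=-4, v_2(b)=16; units ≡ 5, 5 (mod 8); ε·ε+αω+βω = 0·0+-4·1+16·1 ≡ 0  ⇒  (a,b)_2 = +1.
v=5: a=5^4·(≡4), b=5^0·(≡1) mod 5; (4|5)=+1, (1|5)=+1; (−1)^{4·0·2}·(+1)^0·(+1)^4 = +1.
v=13: a=13^2·(≡4), b=13^2·(≡9) mod 13; (4|13)=+1, (9|13)=+1; (−1)^{2·2·6}·(+1)^2·(+1)^2 = +1.
v=∞: 69 > 0 and 989 > 0  ⇒  (a,b)_∞ = +1.
v=3: a=3^-1·(≡2), b=3^2·(≡2) mod 3; (2|3)=-1, (2|3)=-1; (−1)^{-1·2·1}·(-1)^2·(-1)^-1 = -1.
Ram(69, 989) = {3, 43}; no ℚ_3-point on the conic.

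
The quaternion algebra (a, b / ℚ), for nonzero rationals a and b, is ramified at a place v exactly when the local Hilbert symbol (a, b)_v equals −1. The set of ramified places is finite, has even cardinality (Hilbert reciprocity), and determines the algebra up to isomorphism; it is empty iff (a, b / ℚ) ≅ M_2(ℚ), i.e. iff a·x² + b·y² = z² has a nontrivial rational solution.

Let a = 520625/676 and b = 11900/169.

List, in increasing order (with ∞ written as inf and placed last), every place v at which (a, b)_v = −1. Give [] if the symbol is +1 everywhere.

[7, 17]

Mod squares: a ≡ 17, b ≡ 119. Check v ∈ {∞, 2, 5, 7, 13, 17}.
v=∞: 17 > 0 and 119 > 0  ⇒  (a,b)_∞ = +1.
v=5: a=5^4·(≡3), b=5^2·(≡4) mod 5; (3|5)=-1, (4|5)=+1; (−1)^{4·2·2}·(-1)^2·(+1)^4 = +1.
v=17: a=17^1·(≡15), b=17^1·(≡14) mod 17; (15|17)=+1, (14|17)=-1; (−1)^{1·1·8}·(+1)^1·(-1)^1 = -1.
v=2: v_2(a)=-2, v_2(b)=2; units ≡ 1, 7 (mod 8); ε·ε+αω+βω = 0·1+-2·0+2·0 ≡ 0  ⇒  (a,b)_2 = +1.
v=13: a=13^-2·(≡10), b=13^-2·(≡5) mod 13; (10|13)=+1, (5|13)=-1; (−1)^{-2·-2·6}·(+1)^-2·(-1)^-2 = +1.
v=7: a=7^2·(≡5), b=7^1·(≡6) mod 7; (5|7)=-1, (6|7)=-1; (−1)^{2·1·3}·(-1)^1·(-1)^2 = -1.
|Ram(17, 119)| = 2, even; anisotropic at {7, 17}.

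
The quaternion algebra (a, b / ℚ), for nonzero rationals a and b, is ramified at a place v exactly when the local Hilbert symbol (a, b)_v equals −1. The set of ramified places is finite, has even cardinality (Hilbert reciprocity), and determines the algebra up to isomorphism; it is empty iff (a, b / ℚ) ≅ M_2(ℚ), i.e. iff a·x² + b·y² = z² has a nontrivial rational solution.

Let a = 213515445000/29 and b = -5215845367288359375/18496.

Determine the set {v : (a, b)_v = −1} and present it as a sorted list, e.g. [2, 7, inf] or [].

(a, b) ≡ (14655498, -114855) mod (ℚ^×)²; places V = {2, 3, 5, 11, 13, 17, 19, 29, 31, ∞}.
(a,b)_31: α=1, u≡2; β=1, v≡3 (mod 31); (2|31)=+1, (3|31)=-1; sign (−1)^1·+1^1·-1^1 = +1.
(a,b)_17: α=0, u≡4; β=-2, v≡7 (mod 17); (4|17)=+1, (7|17)=-1; sign (−1)^0·+1^-2·-1^0 = +1.
(a,b)_2: α=3, β=-6; u≡5, v≡1 (mod 8); ε(u)ε(v)=0·0, αω(v)=3·0, βω(u)=-6·1; sum ≡ 0  ⇒  +1.
(a,b)_5: α=4, u≡3; β=7, v≡4 (mod 5); (3|5)=-1, (4|5)=+1; sign (−1)^0·-1^7·+1^4 = -1.
(a,b)_29: α=-1, u≡21; β=2, v≡10 (mod 29); (21|29)=-1, (10|29)=-1; sign (−1)^0·-1^2·-1^-1 = -1.
(a,b)_3: α=1, u≡2; β=1, v≡1 (mod 3); (2|3)=-1, (1|3)=+1; sign (−1)^1·-1^1·+1^1 = +1.
(a,b)_∞: sgn(14655498)=+, sgn(-114855)=−, so +1.
(a,b)_19: α=1, u≡12; β=1, v≡9 (mod 19); (12|19)=-1, (9|19)=+1; sign (−1)^1·-1^1·+1^1 = +1.
(a,b)_11: α=1, u≡4; β=2, v≡10 (mod 11); (4|11)=+1, (10|11)=-1; sign (−1)^0·+1^2·-1^1 = -1.
(a,b)_13: α=3, u≡1; β=5, v≡8 (mod 13); (1|13)=+1, (8|13)=-1; sign (−1)^0·+1^5·-1^3 = -1.
|Ram(14655498, -114855)| = 4, even; anisotropic at {5, 11, 13, 29}.

[5, 11, 13, 29]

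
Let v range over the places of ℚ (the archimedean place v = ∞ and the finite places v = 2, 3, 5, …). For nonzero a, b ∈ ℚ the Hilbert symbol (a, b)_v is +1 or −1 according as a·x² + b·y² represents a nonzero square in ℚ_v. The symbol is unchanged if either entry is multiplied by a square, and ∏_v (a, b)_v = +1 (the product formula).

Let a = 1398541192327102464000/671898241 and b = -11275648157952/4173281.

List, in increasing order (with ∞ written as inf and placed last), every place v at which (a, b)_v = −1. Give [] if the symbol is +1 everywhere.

Mod squares: a ≡ 285, b ≡ -2737. Check v ∈ {∞, 2, 3, 5, 7, 17, 19, 23, 47}.
v=∞: 285 > 0 and -2737 < 0  ⇒  (a,b)_∞ = +1.
v=19: a=19^5·(≡2), b=19^4·(≡18) mod 19; (2|19)=-1, (18|19)=-1; (−1)^{5·4·9}·(-1)^4·(-1)^5 = -1.
v=23: a=23^-4·(≡18), b=23^-3·(≡10) mod 23; (18|23)=+1, (10|23)=-1; (−1)^{-4·-3·11}·(+1)^-3·(-1)^-4 = +1.
v=47: a=47^2·(≡4), b=47^2·(≡17) mod 47; (4|47)=+1, (17|47)=+1; (−1)^{2·2·23}·(+1)^2·(+1)^2 = +1.
v=7: a=7^-4·(≡5), b=7^-3·(≡4) mod 7; (5|7)=-1, (4|7)=+1; (−1)^{-4·-3·3}·(-1)^-3·(+1)^-4 = -1.
v=17: a=17^2·(≡13), b=17^1·(≡4) mod 17; (13|17)=+1, (4|17)=+1; (−1)^{2·1·8}·(+1)^1·(+1)^2 = +1.
v=3: a=3^3·(≡2), b=3^2·(≡2) mod 3; (2|3)=-1, (2|3)=-1; (−1)^{3·2·1}·(-1)^2·(-1)^3 = -1.
v=5: a=5^3·(≡2), b=5^0·(≡3) mod 5; (2|5)=-1, (3|5)=-1; (−1)^{3·0·2}·(-1)^0·(-1)^3 = -1.
v=2: v_2(a)=18, v_2(b)=8; units ≡ 5, 7 (mod 8); ε·ε+αω+βω = 0·1+18·0+8·1 ≡ 0  ⇒  (a,b)_2 = +1.
Ram(285, -2737) = {3, 5, 7, 19}; no ℚ_3-point on the conic.

[3, 5, 7, 19]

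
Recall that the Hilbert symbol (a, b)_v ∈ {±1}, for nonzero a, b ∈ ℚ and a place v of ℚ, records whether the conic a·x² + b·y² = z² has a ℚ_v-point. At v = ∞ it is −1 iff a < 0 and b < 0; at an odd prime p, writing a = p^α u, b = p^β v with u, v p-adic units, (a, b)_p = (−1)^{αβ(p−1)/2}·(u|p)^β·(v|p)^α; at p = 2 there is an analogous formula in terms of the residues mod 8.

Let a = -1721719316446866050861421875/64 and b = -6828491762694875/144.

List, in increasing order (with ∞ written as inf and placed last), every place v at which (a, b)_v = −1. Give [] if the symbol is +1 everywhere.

Mod squares: a ≡ -11339, b ≡ -43355. Check v ∈ {∞, 2, 3, 5, 7, 11, 13, 17, 23, 29}.
v=3: a=3^0·(≡1), b=3^-2·(≡1) mod 3; (1|3)=+1, (1|3)=+1; (−1)^{0·-2·1}·(+1)^-2·(+1)^0 = +1.
v=∞: -11339 < 0 and -43355 < 0  ⇒  (a,b)_∞ = -1.
v=23: a=23^5·(≡4), b=23^3·(≡8) mod 23; (4|23)=+1, (8|23)=+1; (−1)^{5·3·11}·(+1)^3·(+1)^5 = -1.
v=2: v_2(a)=-6, v_2(b)=-4; units ≡ 5, 5 (mod 8); ε·ε+αω+βω = 0·0+-6·1+-4·1 ≡ 0  ⇒  (a,b)_2 = +1.
v=17: a=17^1·(≡1), b=17^2·(≡7) mod 17; (1|17)=+1, (7|17)=-1; (−1)^{1·2·8}·(+1)^2·(-1)^1 = -1.
v=7: a=7^4·(≡4), b=7^2·(≡3) mod 7; (4|7)=+1, (3|7)=-1; (−1)^{4·2·3}·(+1)^2·(-1)^4 = +1.
v=13: a=13^2·(≡3), b=13^1·(≡6) mod 13; (3|13)=+1, (6|13)=-1; (−1)^{2·1·6}·(+1)^1·(-1)^2 = +1.
v=29: a=29^5·(≡8), b=29^3·(≡28) mod 29; (8|29)=-1, (28|29)=+1; (−1)^{5·3·14}·(-1)^3·(+1)^5 = -1.
v=11: a=11^2·(≡7), b=11^0·(≡2) mod 11; (7|11)=-1, (2|11)=-1; (−1)^{2·0·5}·(-1)^0·(-1)^2 = +1.
v=5: a=5^6·(≡1), b=5^3·(≡4) mod 5; (1|5)=+1, (4|5)=+1; (−1)^{6·3·2}·(+1)^3·(+1)^6 = +1.
Ram(-11339, -43355) = {17, 23, 29, ∞}; no ℚ_17-point on the conic.

[17, 23, 29, inf]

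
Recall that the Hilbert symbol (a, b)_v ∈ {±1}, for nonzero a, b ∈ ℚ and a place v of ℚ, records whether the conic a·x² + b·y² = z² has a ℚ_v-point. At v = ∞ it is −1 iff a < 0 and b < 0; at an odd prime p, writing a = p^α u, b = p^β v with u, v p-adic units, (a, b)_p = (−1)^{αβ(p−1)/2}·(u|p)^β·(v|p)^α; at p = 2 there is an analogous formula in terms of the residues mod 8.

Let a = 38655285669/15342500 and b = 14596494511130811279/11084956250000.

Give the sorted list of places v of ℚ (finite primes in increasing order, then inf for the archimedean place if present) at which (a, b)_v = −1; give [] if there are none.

[11, 17]

(a, b) ≡ (5797, 527) mod (ℚ^×)²; places V = {2, 3, 5, 7, 11, 13, 17, 19, 31, ∞}.
(a,b)_7: α=2, u≡4; β=4, v≡2 (mod 7); (4|7)=+1, (2|7)=+1; sign (−1)^0·+1^4·+1^2 = +1.
(a,b)_2: α=-2, β=-4; u≡5, v≡7 (mod 8); ε(u)ε(v)=0·1, αω(v)=-2·0, βω(u)=-4·1; sum ≡ 0  ⇒  +1.
(a,b)_13: α=4, u≡3; β=4, v≡5 (mod 13); (3|13)=+1, (5|13)=-1; sign (−1)^0·+1^4·-1^4 = +1.
(a,b)_17: α=-1, u≡2; β=-3, v≡10 (mod 17); (2|17)=+1, (10|17)=-1; sign (−1)^0·+1^-3·-1^-1 = -1.
(a,b)_19: α=-2, u≡10; β=-2, v≡18 (mod 19); (10|19)=-1, (18|19)=-1; sign (−1)^0·-1^-2·-1^-2 = +1.
(a,b)_∞: sgn(5797)=+, sgn(527)=+, so +1.
(a,b)_3: α=4, u≡1; β=10, v≡2 (mod 3); (1|3)=+1, (2|3)=-1; sign (−1)^0·+1^10·-1^4 = +1.
(a,b)_31: α=1, u≡10; β=3, v≡22 (mod 31); (10|31)=+1, (22|31)=-1; sign (−1)^1·+1^3·-1^1 = +1.
(a,b)_5: α=-4, u≡3; β=-8, v≡3 (mod 5); (3|5)=-1, (3|5)=-1; sign (−1)^0·-1^-8·-1^-4 = +1.
(a,b)_11: α=1, u≡8; β=2, v≡2 (mod 11); (8|11)=-1, (2|11)=-1; sign (−1)^0·-1^2·-1^1 = -1.
|Ram(5797, 527)| = 2, even; anisotropic at {11, 17}.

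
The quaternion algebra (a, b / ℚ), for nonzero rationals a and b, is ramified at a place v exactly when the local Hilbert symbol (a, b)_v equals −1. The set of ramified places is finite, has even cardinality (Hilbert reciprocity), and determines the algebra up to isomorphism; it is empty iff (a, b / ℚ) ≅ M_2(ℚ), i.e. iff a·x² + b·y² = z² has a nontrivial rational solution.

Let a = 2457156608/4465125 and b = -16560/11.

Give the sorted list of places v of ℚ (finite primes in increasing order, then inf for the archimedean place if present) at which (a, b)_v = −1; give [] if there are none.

[2, 23]

(a, b) ≡ (115, -1265) mod (ℚ^×)²; places V = {2, 3, 5, 7, 11, 17, 19, 23, ∞}.
(a,b)_11: α=0, u≡1; β=-1, v≡6 (mod 11); (1|11)=+1, (6|11)=-1; sign (−1)^0·+1^-1·-1^0 = +1.
(a,b)_5: α=-3, u≡3; β=1, v≡3 (mod 5); (3|5)=-1, (3|5)=-1; sign (−1)^0·-1^1·-1^-3 = +1.
(a,b)_23: α=1, u≡19; β=1, v≡14 (mod 23); (19|23)=-1, (14|23)=-1; sign (−1)^1·-1^1·-1^1 = -1.
(a,b)_17: α=2, u≡4; β=0, v≡6 (mod 17); (4|17)=+1, (6|17)=-1; sign (−1)^0·+1^0·-1^2 = +1.
(a,b)_7: α=-2, u≡3; β=0, v≡4 (mod 7); (3|7)=-1, (4|7)=+1; sign (−1)^0·-1^0·+1^-2 = +1.
(a,b)_3: α=-6, u≡1; β=2, v≡1 (mod 3); (1|3)=+1, (1|3)=+1; sign (−1)^0·+1^2·+1^-6 = +1.
(a,b)_19: α=2, u≡4; β=0, v≡18 (mod 19); (4|19)=+1, (18|19)=-1; sign (−1)^0·+1^0·-1^2 = +1.
(a,b)_2: α=10, β=4; u≡3, v≡7 (mod 8); ε(u)ε(v)=1·1, αω(v)=10·0, βω(u)=4·1; sum ≡ 1  ⇒  -1.
(a,b)_∞: sgn(115)=+, sgn(-1265)=−, so +1.
(115, -1265 / ℚ) ramifies at {2, 23}: a division algebra.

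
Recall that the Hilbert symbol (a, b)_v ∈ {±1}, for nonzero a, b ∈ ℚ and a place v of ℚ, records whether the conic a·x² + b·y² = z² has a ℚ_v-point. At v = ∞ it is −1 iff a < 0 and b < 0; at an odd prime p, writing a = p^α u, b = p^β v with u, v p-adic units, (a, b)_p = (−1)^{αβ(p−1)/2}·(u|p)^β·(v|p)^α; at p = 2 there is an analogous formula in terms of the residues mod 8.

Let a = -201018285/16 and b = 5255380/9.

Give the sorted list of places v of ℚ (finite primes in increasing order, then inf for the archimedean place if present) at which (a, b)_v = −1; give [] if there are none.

[5, 17, 29, 41]

Mod squares: a ≡ -77285, b ≡ 1313845. Check v ∈ {∞, 2, 3, 5, 13, 17, 29, 41}.
v=5: a=5^1·(≡3), b=5^1·(≡4) mod 5; (3|5)=-1, (4|5)=+1; (−1)^{1·1·2}·(-1)^1·(+1)^1 = -1.
v=∞: -77285 < 0 and 1313845 > 0  ⇒  (a,b)_∞ = +1.
v=2: v_2(a)=-4, v_2(b)=2; units ≡ 3, 5 (mod 8); ε·ε+αω+βω = 1·0+-4·1+2·1 ≡ 0  ⇒  (a,b)_2 = +1.
v=13: a=13^1·(≡3), b=13^1·(≡10) mod 13; (3|13)=+1, (10|13)=+1; (−1)^{1·1·6}·(+1)^1·(+1)^1 = +1.
v=17: a=17^2·(≡10), b=17^1·(≡7) mod 17; (10|17)=-1, (7|17)=-1; (−1)^{2·1·8}·(-1)^1·(-1)^2 = -1.
v=41: a=41^1·(≡37), b=41^1·(≡38) mod 41; (37|41)=+1, (38|41)=-1; (−1)^{1·1·20}·(+1)^1·(-1)^1 = -1.
v=3: a=3^2·(≡1), b=3^-2·(≡1) mod 3; (1|3)=+1, (1|3)=+1; (−1)^{2·-2·1}·(+1)^-2·(+1)^2 = +1.
v=29: a=29^1·(≡11), b=29^1·(≡16) mod 29; (11|29)=-1, (16|29)=+1; (−1)^{1·1·14}·(-1)^1·(+1)^1 = -1.
Ram(-77285, 1313845) = {5, 17, 29, 41}; no ℚ_5-point on the conic.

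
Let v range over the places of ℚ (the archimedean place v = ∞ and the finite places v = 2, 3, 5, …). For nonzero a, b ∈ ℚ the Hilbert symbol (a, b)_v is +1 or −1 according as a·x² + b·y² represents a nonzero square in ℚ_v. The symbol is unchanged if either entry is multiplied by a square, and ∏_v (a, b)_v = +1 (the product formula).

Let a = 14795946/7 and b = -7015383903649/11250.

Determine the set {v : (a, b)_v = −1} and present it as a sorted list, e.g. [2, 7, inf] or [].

[7, 23]

(a, b) ≡ (3542, -2) mod (ℚ^×)²; places V = {2, 3, 5, 7, 11, 19, 23, 29, ∞}.
(a,b)_11: α=1, u≡4; β=2, v≡3 (mod 11); (4|11)=+1, (3|11)=+1; sign (−1)^0·+1^2·+1^1 = +1.
(a,b)_5: α=0, u≡3; β=-4, v≡2 (mod 5); (3|5)=-1, (2|5)=-1; sign (−1)^0·-1^-4·-1^0 = +1.
(a,b)_7: α=-1, u≡4; β=0, v≡5 (mod 7); (4|7)=+1, (5|7)=-1; sign (−1)^0·+1^0·-1^-1 = -1.
(a,b)_3: α=4, u≡2; β=-2, v≡1 (mod 3); (2|3)=-1, (1|3)=+1; sign (−1)^0·-1^-2·+1^4 = +1.
(a,b)_∞: sgn(3542)=+, sgn(-2)=−, so +1.
(a,b)_2: α=1, β=-1; u≡3, v≡7 (mod 8); ε(u)ε(v)=1·1, αω(v)=1·0, βω(u)=-1·1; sum ≡ 0  ⇒  +1.
(a,b)_19: α=2, u≡14; β=4, v≡5 (mod 19); (14|19)=-1, (5|19)=+1; sign (−1)^0·-1^4·+1^2 = +1.
(a,b)_29: α=0, u≡25; β=2, v≡14 (mod 29); (25|29)=+1, (14|29)=-1; sign (−1)^0·+1^2·-1^0 = +1.
(a,b)_23: α=1, u≡12; β=2, v≡14 (mod 23); (12|23)=+1, (14|23)=-1; sign (−1)^0·+1^2·-1^1 = -1.
|Ram(3542, -2)| = 2, even; anisotropic at {7, 23}.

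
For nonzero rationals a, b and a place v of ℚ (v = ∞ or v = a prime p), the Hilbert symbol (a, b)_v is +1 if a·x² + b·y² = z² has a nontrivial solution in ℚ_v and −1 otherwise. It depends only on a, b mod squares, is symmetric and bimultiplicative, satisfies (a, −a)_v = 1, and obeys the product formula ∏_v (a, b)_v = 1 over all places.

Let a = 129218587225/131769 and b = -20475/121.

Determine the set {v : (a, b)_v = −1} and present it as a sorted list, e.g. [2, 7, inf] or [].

Mod squares: a ≡ 1729, b ≡ -91. Check v ∈ {∞, 2, 3, 5, 7, 11, 13, 19}.
v=11: a=11^-4·(≡10), b=11^-2·(≡7) mod 11; (10|11)=-1, (7|11)=-1; (−1)^{-4·-2·5}·(-1)^-2·(-1)^-4 = +1.
v=3: a=3^-2·(≡1), b=3^2·(≡2) mod 3; (1|3)=+1, (2|3)=-1; (−1)^{-2·2·1}·(+1)^2·(-1)^-2 = +1.
v=2: v_2(a)=0, v_2(b)=0; units ≡ 1, 5 (mod 8); ε·ε+αω+βω = 0·0+0·1+0·0 ≡ 0  ⇒  (a,b)_2 = +1.
v=19: a=19^3·(≡18), b=19^0·(≡1) mod 19; (18|19)=-1, (1|19)=+1; (−1)^{3·0·9}·(-1)^0·(+1)^3 = +1.
v=13: a=13^3·(≡12), b=13^1·(≡6) mod 13; (12|13)=+1, (6|13)=-1; (−1)^{3·1·6}·(+1)^1·(-1)^3 = -1.
v=7: a=7^3·(≡4), b=7^1·(≡4) mod 7; (4|7)=+1, (4|7)=+1; (−1)^{3·1·3}·(+1)^1·(+1)^3 = -1.
v=5: a=5^2·(≡1), b=5^2·(≡1) mod 5; (1|5)=+1, (1|5)=+1; (−1)^{2·2·2}·(+1)^2·(+1)^2 = +1.
v=∞: 1729 > 0 and -91 < 0  ⇒  (a,b)_∞ = +1.
(1729, -91 / ℚ) ramifies at {7, 13}: a division algebra.

[7, 13]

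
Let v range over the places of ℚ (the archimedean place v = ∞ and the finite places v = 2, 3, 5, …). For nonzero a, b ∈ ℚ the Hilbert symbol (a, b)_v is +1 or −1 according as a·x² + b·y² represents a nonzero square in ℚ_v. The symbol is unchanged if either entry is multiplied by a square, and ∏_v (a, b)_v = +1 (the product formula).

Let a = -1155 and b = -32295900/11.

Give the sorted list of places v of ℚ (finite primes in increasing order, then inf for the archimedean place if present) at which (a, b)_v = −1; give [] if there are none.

Mod squares: a ≡ -1155, b ≡ -429. Check v ∈ {∞, 2, 3, 5, 7, 11, 13}.
v=3: a=3^1·(≡2), b=3^1·(≡1) mod 3; (2|3)=-1, (1|3)=+1; (−1)^{1·1·1}·(-1)^1·(+1)^1 = +1.
v=11: a=11^1·(≡5), b=11^-1·(≡1) mod 11; (5|11)=+1, (1|11)=+1; (−1)^{1·-1·5}·(+1)^-1·(+1)^1 = -1.
v=7: a=7^1·(≡3), b=7^2·(≡5) mod 7; (3|7)=-1, (5|7)=-1; (−1)^{1·2·3}·(-1)^2·(-1)^1 = -1.
v=2: v_2(a)=0, v_2(b)=2; units ≡ 5, 3 (mod 8); ε·ε+αω+βω = 0·1+0·1+2·1 ≡ 0  ⇒  (a,b)_2 = +1.
v=5: a=5^1·(≡4), b=5^2·(≡4) mod 5; (4|5)=+1, (4|5)=+1; (−1)^{1·2·2}·(+1)^2·(+1)^1 = +1.
v=13: a=13^0·(≡2), b=13^3·(≡5) mod 13; (2|13)=-1, (5|13)=-1; (−1)^{0·3·6}·(-1)^3·(-1)^0 = -1.
v=∞: -1155 < 0 and -429 < 0  ⇒  (a,b)_∞ = -1.
|Ram(-1155, -429)| = 4, even; anisotropic at {7, 11, 13, ∞}.

[7, 11, 13, inf]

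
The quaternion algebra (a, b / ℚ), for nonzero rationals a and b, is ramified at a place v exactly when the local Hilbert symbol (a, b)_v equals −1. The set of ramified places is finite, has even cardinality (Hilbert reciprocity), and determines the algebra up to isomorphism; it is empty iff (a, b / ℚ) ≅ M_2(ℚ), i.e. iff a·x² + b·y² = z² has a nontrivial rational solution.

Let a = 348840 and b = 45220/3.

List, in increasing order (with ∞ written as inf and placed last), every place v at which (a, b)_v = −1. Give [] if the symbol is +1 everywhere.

(a, b) ≡ (9690, 33915) mod (ℚ^×)²; places V = {2, 3, 5, 7, 17, 19, ∞}.
(a,b)_2: α=3, β=2; u≡5, v≡3 (mod 8); ε(u)ε(v)=0·1, αω(v)=3·1, βω(u)=2·1; sum ≡ 1  ⇒  -1.
(a,b)_∞: sgn(9690)=+, sgn(33915)=+, so +1.
(a,b)_17: α=1, u≡1; β=1, v≡14 (mod 17); (1|17)=+1, (14|17)=-1; sign (−1)^0·+1^1·-1^1 = -1.
(a,b)_19: α=1, u≡6; β=1, v≡8 (mod 19); (6|19)=+1, (8|19)=-1; sign (−1)^1·+1^1·-1^1 = +1.
(a,b)_5: α=1, u≡3; β=1, v≡3 (mod 5); (3|5)=-1, (3|5)=-1; sign (−1)^0·-1^1·-1^1 = +1.
(a,b)_7: α=0, u≡2; β=1, v≡2 (mod 7); (2|7)=+1, (2|7)=+1; sign (−1)^0·+1^1·+1^0 = +1.
(a,b)_3: α=3, u≡2; β=-1, v≡1 (mod 3); (2|3)=-1, (1|3)=+1; sign (−1)^1·-1^-1·+1^3 = +1.
Ram(9690, 33915) = {2, 17}; no ℚ_2-point on the conic.

[2, 17]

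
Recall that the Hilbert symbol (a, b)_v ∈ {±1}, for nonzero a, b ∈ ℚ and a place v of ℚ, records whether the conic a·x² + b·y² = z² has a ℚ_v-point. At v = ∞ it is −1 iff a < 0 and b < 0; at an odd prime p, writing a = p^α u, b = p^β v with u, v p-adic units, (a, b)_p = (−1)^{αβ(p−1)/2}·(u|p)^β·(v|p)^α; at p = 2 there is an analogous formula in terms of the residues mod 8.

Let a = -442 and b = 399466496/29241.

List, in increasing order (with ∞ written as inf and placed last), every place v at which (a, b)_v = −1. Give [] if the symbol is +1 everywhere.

[2, 13, 17, 31]

Mod squares: a ≡ -442, b ≡ 806. Check v ∈ {∞, 2, 3, 11, 13, 17, 19, 31}.
v=31: a=31^0·(≡23), b=31^1·(≡23) mod 31; (23|31)=-1, (23|31)=-1; (−1)^{0·1·15}·(-1)^1·(-1)^0 = -1.
v=17: a=17^1·(≡8), b=17^0·(≡3) mod 17; (8|17)=+1, (3|17)=-1; (−1)^{1·0·8}·(+1)^0·(-1)^1 = -1.
v=3: a=3^0·(≡2), b=3^-4·(≡2) mod 3; (2|3)=-1, (2|3)=-1; (−1)^{0·-4·1}·(-1)^-4·(-1)^0 = +1.
v=19: a=19^0·(≡14), b=19^-2·(≡13) mod 19; (14|19)=-1, (13|19)=-1; (−1)^{0·-2·9}·(-1)^-2·(-1)^0 = +1.
v=∞: -442 < 0 and 806 > 0  ⇒  (a,b)_∞ = +1.
v=11: a=11^0·(≡9), b=11^2·(≡4) mod 11; (9|11)=+1, (4|11)=+1; (−1)^{0·2·5}·(+1)^2·(+1)^0 = +1.
v=13: a=13^1·(≡5), b=13^1·(≡10) mod 13; (5|13)=-1, (10|13)=+1; (−1)^{1·1·6}·(-1)^1·(+1)^1 = -1.
v=2: v_2(a)=1, v_2(b)=13; units ≡ 3, 3 (mod 8); ε·ε+αω+βω = 1·1+1·1+13·1 ≡ 1  ⇒  (a,b)_2 = -1.
(-442, 806 / ℚ) ramifies at {2, 13, 17, 31}: a division algebra.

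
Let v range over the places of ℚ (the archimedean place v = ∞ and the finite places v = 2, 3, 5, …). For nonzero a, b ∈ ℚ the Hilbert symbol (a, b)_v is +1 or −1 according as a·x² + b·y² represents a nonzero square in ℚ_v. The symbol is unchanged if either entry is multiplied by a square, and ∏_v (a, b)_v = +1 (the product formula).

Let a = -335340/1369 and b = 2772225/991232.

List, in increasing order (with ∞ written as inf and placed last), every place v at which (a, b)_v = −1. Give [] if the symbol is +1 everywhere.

[2, 5]

(a, b) ≡ (-115, 2) mod (ℚ^×)²; places V = {2, 3, 5, 11, 23, 37, ∞}.
(a,b)_∞: sgn(-115)=−, sgn(2)=+, so +1.
(a,b)_2: α=2, β=-13; u≡5, v≡1 (mod 8); ε(u)ε(v)=0·0, αω(v)=2·0, βω(u)=-13·1; sum ≡ 1  ⇒  -1.
(a,b)_37: α=-2, u≡28; β=2, v≡32 (mod 37); (28|37)=+1, (32|37)=-1; sign (−1)^0·+1^2·-1^-2 = +1.
(a,b)_11: α=0, u≡10; β=-2, v≡2 (mod 11); (10|11)=-1, (2|11)=-1; sign (−1)^0·-1^-2·-1^0 = +1.
(a,b)_3: α=6, u≡2; β=4, v≡2 (mod 3); (2|3)=-1, (2|3)=-1; sign (−1)^0·-1^4·-1^6 = +1.
(a,b)_5: α=1, u≡3; β=2, v≡2 (mod 5); (3|5)=-1, (2|5)=-1; sign (−1)^0·-1^2·-1^1 = -1.
(a,b)_23: α=1, u≡4; β=0, v≡12 (mod 23); (4|23)=+1, (12|23)=+1; sign (−1)^0·+1^0·+1^1 = +1.
Ram(-115, 2) = {2, 5}; no ℚ_2-point on the conic.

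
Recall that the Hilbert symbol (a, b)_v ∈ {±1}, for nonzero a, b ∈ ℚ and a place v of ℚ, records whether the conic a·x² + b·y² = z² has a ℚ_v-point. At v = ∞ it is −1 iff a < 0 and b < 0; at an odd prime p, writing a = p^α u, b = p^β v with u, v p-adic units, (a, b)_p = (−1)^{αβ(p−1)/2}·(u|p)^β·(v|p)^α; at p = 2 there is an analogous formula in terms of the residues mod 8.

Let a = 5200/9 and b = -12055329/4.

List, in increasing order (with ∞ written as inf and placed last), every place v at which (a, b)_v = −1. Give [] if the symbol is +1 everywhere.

[11, 19]

Mod squares: a ≡ 13, b ≡ -1339481. Check v ∈ {∞, 2, 3, 5, 11, 13, 17, 19, 29}.
v=29: a=29^0·(≡1), b=29^1·(≡18) mod 29; (1|29)=+1, (18|29)=-1; (−1)^{0·1·14}·(+1)^1·(-1)^0 = +1.
v=13: a=13^1·(≡4), b=13^1·(≡12) mod 13; (4|13)=+1, (12|13)=+1; (−1)^{1·1·6}·(+1)^1·(+1)^1 = +1.
v=11: a=11^0·(≡7), b=11^1·(≡6) mod 11; (7|11)=-1, (6|11)=-1; (−1)^{0·1·5}·(-1)^1·(-1)^0 = -1.
v=∞: 13 > 0 and -1339481 < 0  ⇒  (a,b)_∞ = +1.
v=2: v_2(a)=4, v_2(b)=-2; units ≡ 5, 7 (mod 8); ε·ε+αω+βω = 0·1+4·0+-2·1 ≡ 0  ⇒  (a,b)_2 = +1.
v=19: a=19^0·(≡12), b=19^1·(≡13) mod 19; (12|19)=-1, (13|19)=-1; (−1)^{0·1·9}·(-1)^1·(-1)^0 = -1.
v=17: a=17^0·(≡13), b=17^1·(≡13) mod 17; (13|17)=+1, (13|17)=+1; (−1)^{0·1·8}·(+1)^1·(+1)^0 = +1.
v=3: a=3^-2·(≡1), b=3^2·(≡1) mod 3; (1|3)=+1, (1|3)=+1; (−1)^{-2·2·1}·(+1)^2·(+1)^-2 = +1.
v=5: a=5^2·(≡2), b=5^0·(≡4) mod 5; (2|5)=-1, (4|5)=+1; (−1)^{2·0·2}·(-1)^0·(+1)^2 = +1.
Ram(13, -1339481) = {11, 19}; no ℚ_11-point on the conic.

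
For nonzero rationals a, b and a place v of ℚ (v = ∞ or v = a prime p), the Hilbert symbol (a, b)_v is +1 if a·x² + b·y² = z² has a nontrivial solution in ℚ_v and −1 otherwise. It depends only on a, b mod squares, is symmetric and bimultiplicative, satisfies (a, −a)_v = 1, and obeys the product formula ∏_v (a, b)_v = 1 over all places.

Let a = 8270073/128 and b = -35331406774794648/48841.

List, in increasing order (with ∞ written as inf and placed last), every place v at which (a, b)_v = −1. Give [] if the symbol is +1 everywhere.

[2, 47]

(a, b) ≡ (37506, -512582) mod (ℚ^×)²; places V = {2, 3, 7, 13, 17, 19, 41, 47, ∞}.
(a,b)_3: α=3, u≡1; β=2, v≡1 (mod 3); (1|3)=+1, (1|3)=+1; sign (−1)^0·+1^2·+1^3 = +1.
(a,b)_7: α=3, u≡5; β=5, v≡1 (mod 7); (5|7)=-1, (1|7)=+1; sign (−1)^1·-1^5·+1^3 = +1.
(a,b)_13: α=0, u≡10; β=-2, v≡5 (mod 13); (10|13)=+1, (5|13)=-1; sign (−1)^0·+1^-2·-1^0 = +1.
(a,b)_17: α=0, u≡13; β=-2, v≡13 (mod 17); (13|17)=+1, (13|17)=+1; sign (−1)^0·+1^-2·+1^0 = +1.
(a,b)_∞: sgn(37506)=+, sgn(-512582)=−, so +1.
(a,b)_47: α=1, u≡26; β=3, v≡23 (mod 47); (26|47)=-1, (23|47)=-1; sign (−1)^1·-1^3·-1^1 = -1.
(a,b)_2: α=-7, β=3; u≡1, v≡5 (mod 8); ε(u)ε(v)=0·0, αω(v)=-7·1, βω(u)=3·0; sum ≡ 1  ⇒  -1.
(a,b)_41: α=0, u≡9; β=1, v≡14 (mod 41); (9|41)=+1, (14|41)=-1; sign (−1)^0·+1^1·-1^0 = +1.
(a,b)_19: α=1, u≡16; β=3, v≡8 (mod 19); (16|19)=+1, (8|19)=-1; sign (−1)^1·+1^3·-1^1 = +1.
Ram(37506, -512582) = {2, 47}; no ℚ_2-point on the conic.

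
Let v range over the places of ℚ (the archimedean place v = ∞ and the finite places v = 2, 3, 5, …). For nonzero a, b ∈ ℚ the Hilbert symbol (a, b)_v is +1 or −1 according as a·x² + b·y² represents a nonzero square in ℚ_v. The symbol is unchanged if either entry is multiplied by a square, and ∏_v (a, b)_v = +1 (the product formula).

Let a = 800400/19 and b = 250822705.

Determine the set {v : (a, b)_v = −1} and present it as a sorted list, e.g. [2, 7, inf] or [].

(a, b) ≡ (38019, 474145) mod (ℚ^×)²; places V = {2, 3, 5, 7, 19, 23, 29, 31, ∞}.
(a,b)_19: α=-1, u≡6; β=1, v≡14 (mod 19); (6|19)=+1, (14|19)=-1; sign (−1)^1·+1^1·-1^-1 = +1.
(a,b)_31: α=0, u≡12; β=1, v≡24 (mod 31); (12|31)=-1, (24|31)=-1; sign (−1)^0·-1^1·-1^0 = -1.
(a,b)_5: α=2, u≡4; β=1, v≡1 (mod 5); (4|5)=+1, (1|5)=+1; sign (−1)^0·+1^1·+1^2 = +1.
(a,b)_23: α=1, u≡17; β=3, v≡7 (mod 23); (17|23)=-1, (7|23)=-1; sign (−1)^1·-1^3·-1^1 = -1.
(a,b)_∞: sgn(38019)=+, sgn(474145)=+, so +1.
(a,b)_3: α=1, u≡1; β=0, v≡1 (mod 3); (1|3)=+1, (1|3)=+1; sign (−1)^0·+1^0·+1^1 = +1.
(a,b)_7: α=0, u≡4; β=1, v≡5 (mod 7); (4|7)=+1, (5|7)=-1; sign (−1)^0·+1^1·-1^0 = +1.
(a,b)_29: α=1, u≡24; β=0, v≡23 (mod 29); (24|29)=+1, (23|29)=+1; sign (−1)^0·+1^0·+1^1 = +1.
(a,b)_2: α=4, β=0; u≡3, v≡1 (mod 8); ε(u)ε(v)=1·0, αω(v)=4·0, βω(u)=0·1; sum ≡ 0  ⇒  +1.
Ram(38019, 474145) = {23, 31}; no ℚ_23-point on the conic.

[23, 31]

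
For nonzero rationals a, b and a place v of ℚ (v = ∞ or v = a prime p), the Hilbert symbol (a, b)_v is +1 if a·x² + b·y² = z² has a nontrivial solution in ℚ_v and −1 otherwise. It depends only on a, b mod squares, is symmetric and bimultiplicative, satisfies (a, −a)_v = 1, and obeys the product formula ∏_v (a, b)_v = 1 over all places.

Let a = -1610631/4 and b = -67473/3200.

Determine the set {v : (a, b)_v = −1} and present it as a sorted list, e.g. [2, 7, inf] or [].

[3, inf]

(a, b) ≡ (-1479, -34) mod (ℚ^×)²; places V = {2, 3, 5, 7, 11, 17, 29, ∞}.
(a,b)_7: α=0, u≡5; β=2, v≡2 (mod 7); (5|7)=-1, (2|7)=+1; sign (−1)^0·-1^2·+1^0 = +1.
(a,b)_5: α=0, u≡1; β=-2, v≡4 (mod 5); (1|5)=+1, (4|5)=+1; sign (−1)^0·+1^-2·+1^0 = +1.
(a,b)_17: α=1, u≡8; β=1, v≡15 (mod 17); (8|17)=+1, (15|17)=+1; sign (−1)^0·+1^1·+1^1 = +1.
(a,b)_∞: sgn(-1479)=−, sgn(-34)=−, so -1.
(a,b)_3: α=3, u≡2; β=4, v≡2 (mod 3); (2|3)=-1, (2|3)=-1; sign (−1)^0·-1^4·-1^3 = -1.
(a,b)_2: α=-2, β=-7; u≡1, v≡7 (mod 8); ε(u)ε(v)=0·1, αω(v)=-2·0, βω(u)=-7·0; sum ≡ 0  ⇒  +1.
(a,b)_29: α=1, u≡28; β=0, v≡1 (mod 29); (28|29)=+1, (1|29)=+1; sign (−1)^0·+1^0·+1^1 = +1.
(a,b)_11: α=2, u≡8; β=0, v≡10 (mod 11); (8|11)=-1, (10|11)=-1; sign (−1)^0·-1^0·-1^2 = +1.
Ram(-1479, -34) = {3, ∞}; no ℚ_3-point on the conic.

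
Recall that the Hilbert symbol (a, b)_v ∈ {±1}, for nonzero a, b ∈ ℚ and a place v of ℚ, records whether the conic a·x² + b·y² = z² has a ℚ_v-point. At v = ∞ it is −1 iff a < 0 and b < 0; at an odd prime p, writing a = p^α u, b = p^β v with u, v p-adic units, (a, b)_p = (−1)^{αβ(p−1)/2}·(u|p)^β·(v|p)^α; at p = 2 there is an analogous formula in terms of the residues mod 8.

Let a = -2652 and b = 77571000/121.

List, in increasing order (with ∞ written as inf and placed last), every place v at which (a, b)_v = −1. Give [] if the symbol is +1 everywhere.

[5, 17]

Mod squares: a ≡ -663, b ≡ 510. Check v ∈ {∞, 2, 3, 5, 11, 13, 17}.
v=3: a=3^1·(≡1), b=3^3·(≡2) mod 3; (1|3)=+1, (2|3)=-1; (−1)^{1·3·1}·(+1)^3·(-1)^1 = +1.
v=17: a=17^1·(≡14), b=17^1·(≡15) mod 17; (14|17)=-1, (15|17)=+1; (−1)^{1·1·8}·(-1)^1·(+1)^1 = -1.
v=13: a=13^1·(≡4), b=13^2·(≡12) mod 13; (4|13)=+1, (12|13)=+1; (−1)^{1·2·6}·(+1)^2·(+1)^1 = +1.
v=5: a=5^0·(≡3), b=5^3·(≡3) mod 5; (3|5)=-1, (3|5)=-1; (−1)^{0·3·2}·(-1)^3·(-1)^0 = -1.
v=∞: -663 < 0 and 510 > 0  ⇒  (a,b)_∞ = +1.
v=2: v_2(a)=2, v_2(b)=3; units ≡ 1, 7 (mod 8); ε·ε+αω+βω = 0·1+2·0+3·0 ≡ 0  ⇒  (a,b)_2 = +1.
v=11: a=11^0·(≡10), b=11^-2·(≡1) mod 11; (10|11)=-1, (1|11)=+1; (−1)^{0·-2·5}·(-1)^-2·(+1)^0 = +1.
Ram(-663, 510) = {5, 17}; no ℚ_5-point on the conic.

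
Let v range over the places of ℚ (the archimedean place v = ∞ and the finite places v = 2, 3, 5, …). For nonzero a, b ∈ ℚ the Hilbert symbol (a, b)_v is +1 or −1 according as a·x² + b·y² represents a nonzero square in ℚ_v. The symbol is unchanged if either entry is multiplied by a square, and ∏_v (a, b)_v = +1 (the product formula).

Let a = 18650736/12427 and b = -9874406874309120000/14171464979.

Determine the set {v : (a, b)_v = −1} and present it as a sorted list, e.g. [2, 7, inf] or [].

Mod squares: a ≡ 68757, b ≡ -19015503. Check v ∈ {∞, 2, 3, 5, 7, 11, 13, 17, 23, 29, 37, 41, 43}.
v=43: a=43^-1·(≡7), b=43^-1·(≡20) mod 43; (7|43)=-1, (20|43)=-1; (−1)^{-1·-1·21}·(-1)^-1·(-1)^-1 = -1.
v=3: a=3^7·(≡2), b=3^7·(≡1) mod 3; (2|3)=-1, (1|3)=+1; (−1)^{7·7·1}·(-1)^7·(+1)^7 = +1.
v=13: a=13^1·(≡8), b=13^1·(≡9) mod 13; (8|13)=-1, (9|13)=+1; (−1)^{1·1·6}·(-1)^1·(+1)^1 = -1.
v=37: a=37^0·(≡30), b=37^-2·(≡23) mod 37; (30|37)=+1, (23|37)=-1; (−1)^{0·-2·18}·(+1)^-2·(-1)^0 = +1.
v=2: v_2(a)=4, v_2(b)=12; units ≡ 5, 1 (mod 8); ε·ε+αω+βω = 0·0+4·0+12·1 ≡ 0  ⇒  (a,b)_2 = +1.
v=11: a=11^0·(≡2), b=11^2·(≡8) mod 11; (2|11)=-1, (8|11)=-1; (−1)^{0·2·5}·(-1)^2·(-1)^0 = +1.
v=23: a=23^0·(≡15), b=23^1·(≡11) mod 23; (15|23)=-1, (11|23)=-1; (−1)^{0·1·11}·(-1)^1·(-1)^0 = -1.
v=5: a=5^0·(≡3), b=5^4·(≡2) mod 5; (3|5)=-1, (2|5)=-1; (−1)^{0·4·2}·(-1)^4·(-1)^0 = +1.
v=7: a=7^0·(≡3), b=7^-2·(≡1) mod 7; (3|7)=-1, (1|7)=+1; (−1)^{0·-2·3}·(-1)^-2·(+1)^0 = +1.
v=41: a=41^1·(≡31), b=41^2·(≡33) mod 41; (31|41)=+1, (33|41)=+1; (−1)^{1·2·20}·(+1)^2·(+1)^1 = +1.
v=17: a=17^-2·(≡4), b=17^-3·(≡5) mod 17; (4|17)=+1, (5|17)=-1; (−1)^{-2·-3·8}·(+1)^-3·(-1)^-2 = +1.
v=29: a=29^0·(≡19), b=29^1·(≡3) mod 29; (19|29)=-1, (3|29)=-1; (−1)^{0·1·14}·(-1)^1·(-1)^0 = -1.
v=∞: 68757 > 0 and -19015503 < 0  ⇒  (a,b)_∞ = +1.
|Ram(68757, -19015503)| = 4, even; anisotropic at {13, 23, 29, 43}.

[13, 23, 29, 43]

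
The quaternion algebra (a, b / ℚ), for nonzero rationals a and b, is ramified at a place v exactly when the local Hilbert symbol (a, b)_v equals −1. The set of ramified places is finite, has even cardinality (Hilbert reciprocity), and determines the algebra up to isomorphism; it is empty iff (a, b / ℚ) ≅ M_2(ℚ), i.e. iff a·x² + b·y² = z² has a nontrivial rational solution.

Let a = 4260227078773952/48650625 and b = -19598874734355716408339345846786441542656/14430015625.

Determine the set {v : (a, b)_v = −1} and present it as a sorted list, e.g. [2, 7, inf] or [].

[11, 13, 29, 41]

Mod squares: a ≡ 137021027, b ≡ -2067671. Check v ∈ {∞, 2, 3, 5, 7, 11, 13, 17, 19, 29, 31, 37, 41, 47}.
v=29: a=29^1·(≡13), b=29^3·(≡18) mod 29; (13|29)=+1, (18|29)=-1; (−1)^{1·3·14}·(+1)^3·(-1)^1 = -1.
v=37: a=37^1·(≡8), b=37^5·(≡24) mod 37; (8|37)=-1, (24|37)=-1; (−1)^{1·5·18}·(-1)^5·(-1)^1 = +1.
v=7: a=7^0·(≡3), b=7^2·(≡6) mod 7; (3|7)=-1, (6|7)=-1; (−1)^{0·2·3}·(-1)^2·(-1)^0 = +1.
v=2: v_2(a)=6, v_2(b)=10; units ≡ 3, 1 (mod 8); ε·ε+αω+βω = 1·0+6·0+10·1 ≡ 0  ⇒  (a,b)_2 = +1.
v=17: a=17^2·(≡7), b=17^2·(≡7) mod 17; (7|17)=-1, (7|17)=-1; (−1)^{2·2·8}·(-1)^2·(-1)^2 = +1.
v=41: a=41^2·(≡35), b=41^5·(≡1) mod 41; (35|41)=-1, (1|41)=+1; (−1)^{2·5·20}·(-1)^5·(+1)^2 = -1.
v=19: a=19^1·(≡15), b=19^2·(≡6) mod 19; (15|19)=-1, (6|19)=+1; (−1)^{1·2·9}·(-1)^2·(+1)^1 = +1.
v=3: a=3^-4·(≡2), b=3^2·(≡1) mod 3; (2|3)=-1, (1|3)=+1; (−1)^{-4·2·1}·(-1)^2·(+1)^-4 = +1.
v=∞: 137021027 > 0 and -2067671 < 0  ⇒  (a,b)_∞ = +1.
v=13: a=13^1·(≡3), b=13^2·(≡5) mod 13; (3|13)=+1, (5|13)=-1; (−1)^{1·2·6}·(+1)^2·(-1)^1 = -1.
v=11: a=11^1·(≡2), b=11^2·(≡8) mod 11; (2|11)=-1, (8|11)=-1; (−1)^{1·2·5}·(-1)^2·(-1)^1 = -1.
v=5: a=5^-4·(≡2), b=5^-6·(≡4) mod 5; (2|5)=-1, (4|5)=+1; (−1)^{-4·-6·2}·(-1)^-6·(+1)^-4 = +1.
v=31: a=31^-2·(≡1), b=31^-4·(≡24) mod 31; (1|31)=+1, (24|31)=-1; (−1)^{-2·-4·15}·(+1)^-4·(-1)^-2 = +1.
v=47: a=47^1·(≡4), b=47^3·(≡40) mod 47; (4|47)=+1, (40|47)=-1; (−1)^{1·3·23}·(+1)^3·(-1)^1 = +1.
(137021027, -2067671 / ℚ) ramifies at {11, 13, 29, 41}: a division algebra.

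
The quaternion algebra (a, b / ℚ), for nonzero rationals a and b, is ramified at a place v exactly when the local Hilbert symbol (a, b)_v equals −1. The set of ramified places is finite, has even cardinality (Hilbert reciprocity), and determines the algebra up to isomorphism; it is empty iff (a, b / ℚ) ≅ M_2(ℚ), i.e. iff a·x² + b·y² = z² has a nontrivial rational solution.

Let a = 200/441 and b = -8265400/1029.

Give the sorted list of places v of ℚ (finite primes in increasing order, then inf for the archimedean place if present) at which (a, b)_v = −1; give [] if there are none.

[2, 3, 11, 13]

Mod squares: a ≡ 2, b ≡ -6006. Check v ∈ {∞, 2, 3, 5, 7, 11, 13, 17}.
v=5: a=5^2·(≡3), b=5^2·(≡1) mod 5; (3|5)=-1, (1|5)=+1; (−1)^{2·2·2}·(-1)^2·(+1)^2 = +1.
v=∞: 2 > 0 and -6006 < 0  ⇒  (a,b)_∞ = +1.
v=17: a=17^0·(≡4), b=17^2·(≡5) mod 17; (4|17)=+1, (5|17)=-1; (−1)^{0·2·8}·(+1)^2·(-1)^0 = +1.
v=2: v_2(a)=3, v_2(b)=3; units ≡ 1, 5 (mod 8); ε·ε+αω+βω = 0·0+3·1+3·0 ≡ 1  ⇒  (a,b)_2 = -1.
v=13: a=13^0·(≡8), b=13^1·(≡2) mod 13; (8|13)=-1, (2|13)=-1; (−1)^{0·1·6}·(-1)^1·(-1)^0 = -1.
v=7: a=7^-2·(≡2), b=7^-3·(≡6) mod 7; (2|7)=+1, (6|7)=-1; (−1)^{-2·-3·3}·(+1)^-3·(-1)^-2 = +1.
v=3: a=3^-2·(≡2), b=3^-1·(≡2) mod 3; (2|3)=-1, (2|3)=-1; (−1)^{-2·-1·1}·(-1)^-1·(-1)^-2 = -1.
v=11: a=11^0·(≡2), b=11^1·(≡9) mod 11; (2|11)=-1, (9|11)=+1; (−1)^{0·1·5}·(-1)^1·(+1)^0 = -1.
Ram(2, -6006) = {2, 3, 11, 13}; no ℚ_2-point on the conic.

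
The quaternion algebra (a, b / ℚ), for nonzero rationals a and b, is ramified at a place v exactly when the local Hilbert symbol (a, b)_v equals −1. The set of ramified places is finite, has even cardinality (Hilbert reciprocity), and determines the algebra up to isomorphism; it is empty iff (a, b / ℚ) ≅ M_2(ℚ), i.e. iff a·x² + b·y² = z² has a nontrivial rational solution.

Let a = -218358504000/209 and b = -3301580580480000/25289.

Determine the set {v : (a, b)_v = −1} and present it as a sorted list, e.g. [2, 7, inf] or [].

[2, 3, 5, inf]

Mod squares: a ≡ -13585, b ≡ -57057. Check v ∈ {∞, 2, 3, 5, 7, 11, 13, 19, 23}.
v=3: a=3^4·(≡2), b=3^7·(≡1) mod 3; (2|3)=-1, (1|3)=+1; (−1)^{4·7·1}·(-1)^7·(+1)^4 = -1.
v=2: v_2(a)=6, v_2(b)=10; units ≡ 7, 7 (mod 8); ε·ε+αω+βω = 1·1+6·0+10·0 ≡ 1  ⇒  (a,b)_2 = -1.
v=19: a=19^-1·(≡5), b=19^-1·(≡8) mod 19; (5|19)=+1, (8|19)=-1; (−1)^{-1·-1·9}·(+1)^-1·(-1)^-1 = +1.
v=5: a=5^3·(≡2), b=5^4·(≡3) mod 5; (2|5)=-1, (3|5)=-1; (−1)^{3·4·2}·(-1)^4·(-1)^3 = -1.
v=13: a=13^1·(≡2), b=13^1·(≡7) mod 13; (2|13)=-1, (7|13)=-1; (−1)^{1·1·6}·(-1)^1·(-1)^1 = +1.
v=∞: -13585 < 0 and -57057 < 0  ⇒  (a,b)_∞ = -1.
v=11: a=11^-1·(≡7), b=11^-3·(≡9) mod 11; (7|11)=-1, (9|11)=+1; (−1)^{-1·-3·5}·(-1)^-3·(+1)^-1 = +1.
v=7: a=7^2·(≡2), b=7^3·(≡4) mod 7; (2|7)=+1, (4|7)=+1; (−1)^{2·3·3}·(+1)^3·(+1)^2 = +1.
v=23: a=23^2·(≡16), b=23^2·(≡1) mod 23; (16|23)=+1, (1|23)=+1; (−1)^{2·2·11}·(+1)^2·(+1)^2 = +1.
(-13585, -57057 / ℚ) ramifies at {2, 3, 5, ∞}: a division algebra.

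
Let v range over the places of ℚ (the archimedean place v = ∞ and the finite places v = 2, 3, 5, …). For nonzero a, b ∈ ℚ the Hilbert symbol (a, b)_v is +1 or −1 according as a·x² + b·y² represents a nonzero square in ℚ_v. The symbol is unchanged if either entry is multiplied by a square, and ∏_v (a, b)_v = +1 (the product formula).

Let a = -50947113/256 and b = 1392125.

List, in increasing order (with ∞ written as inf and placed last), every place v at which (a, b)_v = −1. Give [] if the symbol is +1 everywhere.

[3, 5, 17, 19, 37, 43]

Mod squares: a ≡ -1039737, b ≡ 55685. Check v ∈ {∞, 2, 3, 5, 7, 17, 19, 29, 37, 43}.
v=43: a=43^0·(≡34), b=43^1·(≡39) mod 43; (34|43)=-1, (39|43)=-1; (−1)^{0·1·21}·(-1)^1·(-1)^0 = -1.
v=17: a=17^1·(≡7), b=17^0·(≡12) mod 17; (7|17)=-1, (12|17)=-1; (−1)^{1·0·8}·(-1)^0·(-1)^1 = -1.
v=19: a=19^1·(≡9), b=19^0·(≡14) mod 19; (9|19)=+1, (14|19)=-1; (−1)^{1·0·9}·(+1)^0·(-1)^1 = -1.
v=∞: -1039737 < 0 and 55685 > 0  ⇒  (a,b)_∞ = +1.
v=3: a=3^1·(≡2), b=3^0·(≡2) mod 3; (2|3)=-1, (2|3)=-1; (−1)^{1·0·1}·(-1)^0·(-1)^1 = -1.
v=2: v_2(a)=-8, v_2(b)=0; units ≡ 7, 5 (mod 8); ε·ε+αω+βω = 1·0+-8·1+0·0 ≡ 0  ⇒  (a,b)_2 = +1.
v=7: a=7^2·(≡2), b=7^1·(≡5) mod 7; (2|7)=+1, (5|7)=-1; (−1)^{2·1·3}·(+1)^1·(-1)^2 = +1.
v=37: a=37^1·(≡35), b=37^1·(≡33) mod 37; (35|37)=-1, (33|37)=+1; (−1)^{1·1·18}·(-1)^1·(+1)^1 = -1.
v=29: a=29^1·(≡7), b=29^0·(≡9) mod 29; (7|29)=+1, (9|29)=+1; (−1)^{1·0·14}·(+1)^0·(+1)^1 = +1.
v=5: a=5^0·(≡2), b=5^3·(≡2) mod 5; (2|5)=-1, (2|5)=-1; (−1)^{0·3·2}·(-1)^3·(-1)^0 = -1.
|Ram(-1039737, 55685)| = 6, even; anisotropic at {3, 5, 17, 19, 37, 43}.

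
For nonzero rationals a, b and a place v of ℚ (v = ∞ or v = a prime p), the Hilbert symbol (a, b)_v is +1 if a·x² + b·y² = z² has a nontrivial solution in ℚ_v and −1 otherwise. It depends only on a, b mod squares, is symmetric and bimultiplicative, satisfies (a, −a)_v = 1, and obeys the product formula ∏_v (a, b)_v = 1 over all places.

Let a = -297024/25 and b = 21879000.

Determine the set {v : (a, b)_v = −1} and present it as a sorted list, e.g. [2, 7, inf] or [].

Mod squares: a ≡ -4641, b ≡ 24310. Check v ∈ {∞, 2, 3, 5, 7, 11, 13, 17}.
v=∞: -4641 < 0 and 24310 > 0  ⇒  (a,b)_∞ = +1.
v=13: a=13^1·(≡7), b=13^1·(≡7) mod 13; (7|13)=-1, (7|13)=-1; (−1)^{1·1·6}·(-1)^1·(-1)^1 = +1.
v=3: a=3^1·(≡1), b=3^2·(≡1) mod 3; (1|3)=+1, (1|3)=+1; (−1)^{1·2·1}·(+1)^2·(+1)^1 = +1.
v=2: v_2(a)=6, v_2(b)=3; units ≡ 7, 3 (mod 8); ε·ε+αω+βω = 1·1+6·1+3·0 ≡ 1  ⇒  (a,b)_2 = -1.
v=7: a=7^1·(≡4), b=7^0·(≡3) mod 7; (4|7)=+1, (3|7)=-1; (−1)^{1·0·3}·(+1)^0·(-1)^1 = -1.
v=11: a=11^0·(≡3), b=11^1·(≡2) mod 11; (3|11)=+1, (2|11)=-1; (−1)^{0·1·5}·(+1)^1·(-1)^0 = +1.
v=5: a=5^-2·(≡1), b=5^3·(≡2) mod 5; (1|5)=+1, (2|5)=-1; (−1)^{-2·3·2}·(+1)^3·(-1)^-2 = +1.
v=17: a=17^1·(≡9), b=17^1·(≡15) mod 17; (9|17)=+1, (15|17)=+1; (−1)^{1·1·8}·(+1)^1·(+1)^1 = +1.
Ram(-4641, 24310) = {2, 7}; no ℚ_2-point on the conic.

[2, 7]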